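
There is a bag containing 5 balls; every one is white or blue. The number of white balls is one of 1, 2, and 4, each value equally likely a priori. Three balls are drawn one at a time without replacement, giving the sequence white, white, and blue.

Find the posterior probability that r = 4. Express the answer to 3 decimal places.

0.667

Under each hypothesis, the probability of the observed sequence is: P(data | r = 1) = (1/5)(0/4) = 0; P(data | r = 2) = (2/5)(1/4)(3/3) = 1/10; P(data | r = 4) = (4/5)(3/4)(1/3) = 1/5.
The prior-weighted likelihoods are 1/3 · 0 = 0, 1/3 · 1/10 = 1/30, 1/3 · 1/5 = 1/15; these sum to 1/10.
So P(r = 4 | data) = (1/15) / (1/10) = 2/3.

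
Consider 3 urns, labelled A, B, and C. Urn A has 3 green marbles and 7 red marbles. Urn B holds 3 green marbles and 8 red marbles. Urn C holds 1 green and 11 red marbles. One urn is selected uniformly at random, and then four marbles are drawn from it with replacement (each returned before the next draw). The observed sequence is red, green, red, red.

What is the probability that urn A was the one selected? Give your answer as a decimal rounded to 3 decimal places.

0.378

For each hypothesis, P(data | H) works out to: P(data | urn A) = (7/10)(3/10)(7/10)(7/10) = 0.1029; P(data | urn B) = (8/11)(3/11)(8/11)(8/11) = 0.10491; P(data | urn C) = (11/12)(1/12)(11/12)(11/12) = 0.064188.
The prior-weighted likelihoods are 1/3 · 0.1029 = 0.0343, 1/3 · 0.10491 = 0.03497, 1/3 · 0.064188 = 0.021396; these sum to 0.090666.
So P(urn A | data) = (0.0343) / (0.090666) = 0.37831.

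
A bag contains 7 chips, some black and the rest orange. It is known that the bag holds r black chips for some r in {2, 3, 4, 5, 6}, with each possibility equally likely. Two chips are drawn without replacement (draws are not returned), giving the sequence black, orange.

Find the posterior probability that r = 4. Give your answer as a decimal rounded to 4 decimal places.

0.2400

For each hypothesis, P(data | H) works out to: P(data | r = 2) = (2/7)(5/6) = 5/21; P(data | r = 3) = (3/7)(4/6) = 2/7; P(data | r = 4) = (4/7)(3/6) = 2/7; P(data | r = 5) = (5/7)(2/6) = 5/21; P(data | r = 6) = (6/7)(1/6) = 1/7.
Multiplying each by its prior: 1/5 · 5/21 = 1/21, 1/5 · 2/7 = 2/35, 1/5 · 2/7 = 2/35, 1/5 · 5/21 = 1/21, 1/5 · 1/7 = 1/35; summing to 5/21.
By Bayes' rule, P(r = 4 | data) = (2/35) / (5/21) = 6/25.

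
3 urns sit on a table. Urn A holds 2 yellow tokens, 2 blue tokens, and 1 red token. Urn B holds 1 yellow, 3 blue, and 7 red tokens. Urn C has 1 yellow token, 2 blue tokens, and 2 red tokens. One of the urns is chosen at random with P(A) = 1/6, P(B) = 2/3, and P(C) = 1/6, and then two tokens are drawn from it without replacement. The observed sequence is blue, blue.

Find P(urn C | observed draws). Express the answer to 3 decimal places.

For each hypothesis, P(data | H) works out to: P(data | urn A) = (2/5)(1/4) = 1/10; P(data | urn B) = (3/11)(2/10) = 3/55; P(data | urn C) = (2/5)(1/4) = 1/10.
Multiplying each by its prior: 1/6 · 1/10 = 1/60, 2/3 · 3/55 = 2/55, 1/6 · 1/10 = 1/60; summing to 23/330.
Therefore the posterior P(urn C | data) = (1/60) / (23/330) = 11/46.

0.239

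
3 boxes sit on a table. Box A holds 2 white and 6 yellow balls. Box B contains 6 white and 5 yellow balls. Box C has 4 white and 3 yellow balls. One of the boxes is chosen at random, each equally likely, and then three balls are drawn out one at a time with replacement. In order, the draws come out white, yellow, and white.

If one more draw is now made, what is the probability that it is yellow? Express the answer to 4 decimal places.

0.4863

Under each hypothesis, the probability of the observed sequence is: P(data | box A) = (2/8)(6/8)(2/8) = 0.046875; P(data | box B) = (6/11)(5/11)(6/11) = 0.13524; P(data | box C) = (4/7)(3/7)(4/7) = 0.13994.
Weighting by the prior gives 1/3 · 0.046875 = 0.015625, 1/3 · 0.13524 = 0.045079, 1/3 · 0.13994 = 0.046647; these sum to 0.10735.
Normalising, the posterior is P(box A | data) = 0.14555, P(box B | data) = 0.41992, P(box C | data) = 0.43453.
So P(yellow next | data) = Σ P(yellow next | H) P(H | data) = (3/4)(0.14555) + (5/11)(0.41992) + (3/7)(0.43453) = 0.48626.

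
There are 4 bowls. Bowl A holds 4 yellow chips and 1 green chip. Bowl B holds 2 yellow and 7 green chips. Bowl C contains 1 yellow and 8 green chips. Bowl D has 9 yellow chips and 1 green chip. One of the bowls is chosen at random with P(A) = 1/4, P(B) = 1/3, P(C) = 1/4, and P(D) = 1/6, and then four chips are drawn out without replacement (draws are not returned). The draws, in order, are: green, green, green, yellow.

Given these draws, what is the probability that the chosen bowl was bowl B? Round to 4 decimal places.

0.6250

Compute the likelihood of the observed sequence for each case: P(data | bowl A) = (1/5)(0/4) = 0; P(data | bowl B) = (7/9)(6/8)(5/7)(2/6) = 5/36; P(data | bowl C) = (8/9)(7/8)(6/7)(1/6) = 1/9; P(data | bowl D) = (1/10)(0/9) = 0.
The prior-weighted likelihoods are 1/4 · 0 = 0, 1/3 · 5/36 = 5/108, 1/4 · 1/9 = 1/36, 1/6 · 0 = 0; summing to 2/27.
By Bayes' rule, P(bowl B | data) = (5/108) / (2/27) = 5/8.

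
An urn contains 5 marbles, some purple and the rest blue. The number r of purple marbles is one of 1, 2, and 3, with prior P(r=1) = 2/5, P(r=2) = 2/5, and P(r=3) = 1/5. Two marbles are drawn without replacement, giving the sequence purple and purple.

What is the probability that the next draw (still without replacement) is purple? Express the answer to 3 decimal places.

0.200

For each hypothesis, P(data | H) works out to: P(data | r = 1) = (1/5)(0/4) = 0; P(data | r = 2) = (2/5)(1/4) = 1/10; P(data | r = 3) = (3/5)(2/4) = 3/10.
Weighting by the prior gives 2/5 · 0 = 0, 2/5 · 1/10 = 1/25, 1/5 · 3/10 = 3/50; with total 1/10.
Dividing through by the total gives posterior P(r = 1 | data) = 0, P(r = 2 | data) = 2/5, P(r = 3 | data) = 3/5.
The predictive probability is P(purple next | data) = (0)(2/5) + (1/3)(3/5) = 1/5.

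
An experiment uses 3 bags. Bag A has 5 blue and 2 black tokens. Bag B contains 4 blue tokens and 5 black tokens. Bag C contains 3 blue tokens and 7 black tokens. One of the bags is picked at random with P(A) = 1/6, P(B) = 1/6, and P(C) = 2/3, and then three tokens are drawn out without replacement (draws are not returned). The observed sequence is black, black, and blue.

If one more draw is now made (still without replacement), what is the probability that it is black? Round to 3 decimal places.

The likelihood of the observed sequence under each hypothesis: P(data | bag A) = (2/7)(1/6)(5/5) = 0.047619; P(data | bag B) = (5/9)(4/8)(4/7) = 0.15873; P(data | bag C) = (7/10)(6/9)(3/8) = 0.175.
Weighting by the prior gives 1/6 · 0.047619 = 0.0079365, 1/6 · 0.15873 = 0.026455, 2/3 · 0.175 = 0.11667; with total 0.15106.
The posterior is then P(bag A | data) = 0.052539, P(bag B | data) = 0.17513, P(bag C | data) = 0.77233.
Averaging over the posterior, P(black next | data) = (0)(0.052539) + (1/2)(0.17513) + (5/7)(0.77233) = 0.63923.

0.639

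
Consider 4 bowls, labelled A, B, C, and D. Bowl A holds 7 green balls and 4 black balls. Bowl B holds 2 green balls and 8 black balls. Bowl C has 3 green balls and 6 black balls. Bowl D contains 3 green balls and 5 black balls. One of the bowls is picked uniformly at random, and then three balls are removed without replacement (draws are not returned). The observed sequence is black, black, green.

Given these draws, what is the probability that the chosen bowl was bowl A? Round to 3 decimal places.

0.142

Compute the likelihood of the observed sequence for each case: P(data | bowl A) = (4/11)(3/10)(7/9) = 0.084848; P(data | bowl B) = (8/10)(7/9)(2/8) = 0.15556; P(data | bowl C) = (6/9)(5/8)(3/7) = 0.17857; P(data | bowl D) = (5/8)(4/7)(3/6) = 0.17857.
The prior-weighted likelihoods are 1/4 · 0.084848 = 0.021212, 1/4 · 0.15556 = 0.038889, 1/4 · 0.17857 = 0.044643, 1/4 · 0.17857 = 0.044643; with total 0.14939.
Hence P(bowl A | data) = (0.021212) / (0.14939) = 0.14199.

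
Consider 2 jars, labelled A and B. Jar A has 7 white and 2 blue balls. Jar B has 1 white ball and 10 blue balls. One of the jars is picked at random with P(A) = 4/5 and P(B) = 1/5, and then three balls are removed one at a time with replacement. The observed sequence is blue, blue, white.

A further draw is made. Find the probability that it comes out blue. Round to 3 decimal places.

0.448

Under each hypothesis, the probability of the observed sequence is: P(data | jar A) = (2/9)(2/9)(7/9) = 0.038409; P(data | jar B) = (10/11)(10/11)(1/11) = 0.075131.
Weighting by the prior gives 4/5 · 0.038409 = 0.030727, 1/5 · 0.075131 = 0.015026; these sum to 0.045753.
The posterior is then P(jar A | data) = 0.67158, P(jar B | data) = 0.32842.
Averaging over the posterior, P(blue next | data) = (2/9)(0.67158) + (10/11)(0.32842) = 0.4478.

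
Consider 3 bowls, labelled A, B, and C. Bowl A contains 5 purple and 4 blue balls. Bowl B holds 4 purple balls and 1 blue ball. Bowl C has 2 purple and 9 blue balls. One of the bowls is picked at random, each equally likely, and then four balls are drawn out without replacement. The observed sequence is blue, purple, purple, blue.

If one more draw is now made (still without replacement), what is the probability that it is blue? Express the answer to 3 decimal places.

Under each hypothesis, the probability of the observed sequence is: P(data | bowl A) = (4/9)(5/8)(4/7)(3/6) = 0.079365; P(data | bowl B) = (1/5)(4/4)(3/3)(0/2) = 0; P(data | bowl C) = (9/11)(2/10)(1/9)(8/8) = 0.018182.
The prior-weighted likelihoods are 1/3 · 0.079365 = 0.026455, 1/3 · 0 = 0, 1/3 · 0.018182 = 0.0060606; summing to 0.032516.
Dividing through by the total gives posterior P(bowl A | data) = 0.81361, P(bowl B | data) = 0, P(bowl C | data) = 0.18639.
Averaging over the posterior, P(blue next | data) = (2/5)(0.81361) + (1)(0.18639) = 0.51183.

0.512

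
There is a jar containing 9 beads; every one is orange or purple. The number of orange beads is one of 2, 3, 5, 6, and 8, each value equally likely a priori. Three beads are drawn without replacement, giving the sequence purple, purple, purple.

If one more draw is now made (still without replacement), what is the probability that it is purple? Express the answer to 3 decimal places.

0.567

Compute the likelihood of the observed sequence for each case: P(data | r = 2) = (7/9)(6/8)(5/7) = 5/12; P(data | r = 3) = (6/9)(5/8)(4/7) = 5/21; P(data | r = 5) = (4/9)(3/8)(2/7) = 1/21; P(data | r = 6) = (3/9)(2/8)(1/7) = 1/84; P(data | r = 8) = (1/9)(0/8) = 0.
The prior-weighted likelihoods are 1/5 · 5/12 = 1/12, 1/5 · 5/21 = 1/21, 1/5 · 1/21 = 1/105, 1/5 · 1/84 = 1/420, 1/5 · 0 = 0; with total 1/7.
The posterior is then P(r = 2 | data) = 7/12, P(r = 3 | data) = 1/3, P(r = 5 | data) = 1/15, P(r = 6 | data) = 1/60, P(r = 8 | data) = 0.
The predictive probability is P(purple next | data) = (2/3)(7/12) + (1/2)(1/3) + (1/6)(1/15) + (0)(1/60) = 17/30.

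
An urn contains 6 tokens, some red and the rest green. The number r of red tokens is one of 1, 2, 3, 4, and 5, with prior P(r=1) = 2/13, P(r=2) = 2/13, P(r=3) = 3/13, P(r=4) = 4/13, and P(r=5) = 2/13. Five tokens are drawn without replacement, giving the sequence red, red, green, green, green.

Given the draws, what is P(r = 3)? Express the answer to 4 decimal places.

0.5294

Compute the likelihood of the observed sequence for each case: P(data | r = 1) = (1/6)(0/5) = 0; P(data | r = 2) = (2/6)(1/5)(4/4)(3/3)(2/2) = 1/15; P(data | r = 3) = (3/6)(2/5)(3/4)(2/3)(1/2) = 1/20; P(data | r = 4) = (4/6)(3/5)(2/4)(1/3)(0/2) = 0; P(data | r = 5) = (5/6)(4/5)(1/4)(0/3) = 0.
Weighting by the prior gives 2/13 · 0 = 0, 2/13 · 1/15 = 2/195, 3/13 · 1/20 = 3/260, 4/13 · 0 = 0, 2/13 · 0 = 0; these sum to 17/780.
Therefore the posterior P(r = 3 | data) = (3/260) / (17/780) = 9/17.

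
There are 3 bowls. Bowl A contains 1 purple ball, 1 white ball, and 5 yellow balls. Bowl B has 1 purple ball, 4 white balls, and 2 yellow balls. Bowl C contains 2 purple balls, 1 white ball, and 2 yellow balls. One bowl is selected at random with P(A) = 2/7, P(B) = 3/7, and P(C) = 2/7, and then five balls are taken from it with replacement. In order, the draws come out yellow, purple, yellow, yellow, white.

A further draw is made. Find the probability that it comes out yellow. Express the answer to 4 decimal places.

Under each hypothesis, the probability of the observed sequence is: P(data | bowl A) = (5/7)(1/7)(5/7)(5/7)(1/7) = 0.0074374; P(data | bowl B) = (2/7)(1/7)(2/7)(2/7)(4/7) = 0.001904; P(data | bowl C) = (2/5)(2/5)(2/5)(2/5)(1/5) = 0.00512.
Weighting by the prior gives 2/7 · 0.0074374 = 0.002125, 3/7 · 0.001904 = 0.00081599, 2/7 · 0.00512 = 0.0014629; with total 0.0044038.
Normalising, the posterior is P(bowl A | data) = 0.48253, P(bowl B | data) = 0.18529, P(bowl C | data) = 0.33218.
So P(yellow next | data) = Σ P(yellow next | H) P(H | data) = (5/7)(0.48253) + (2/7)(0.18529) + (2/5)(0.33218) = 0.53048.

0.5305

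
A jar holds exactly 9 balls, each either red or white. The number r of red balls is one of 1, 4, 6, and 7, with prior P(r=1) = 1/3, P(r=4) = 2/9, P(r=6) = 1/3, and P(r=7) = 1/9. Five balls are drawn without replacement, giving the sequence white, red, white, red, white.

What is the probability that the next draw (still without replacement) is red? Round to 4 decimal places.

0.6364

Compute the likelihood of the observed sequence for each case: P(data | r = 1) = (8/9)(1/8)(7/7)(0/6) = 0; P(data | r = 4) = (5/9)(4/8)(4/7)(3/6)(3/5) = 1/21; P(data | r = 6) = (3/9)(6/8)(2/7)(5/6)(1/5) = 1/84; P(data | r = 7) = (2/9)(7/8)(1/7)(6/6)(0/5) = 0.
The prior-weighted likelihoods are 1/3 · 0 = 0, 2/9 · 1/21 = 2/189, 1/3 · 1/84 = 1/252, 1/9 · 0 = 0; these sum to 11/756.
Dividing through by the total gives posterior P(r = 1 | data) = 0, P(r = 4 | data) = 8/11, P(r = 6 | data) = 3/11, P(r = 7 | data) = 0.
The predictive probability is P(red next | data) = (1/2)(8/11) + (1)(3/11) = 7/11.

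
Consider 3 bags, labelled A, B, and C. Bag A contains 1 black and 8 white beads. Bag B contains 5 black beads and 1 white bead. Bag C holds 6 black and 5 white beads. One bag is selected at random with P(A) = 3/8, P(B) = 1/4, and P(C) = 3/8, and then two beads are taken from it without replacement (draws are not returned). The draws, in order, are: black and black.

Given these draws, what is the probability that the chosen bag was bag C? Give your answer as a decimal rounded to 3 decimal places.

The likelihood of the observed sequence under each hypothesis: P(data | bag A) = (1/9)(0/8) = 0; P(data | bag B) = (5/6)(4/5) = 2/3; P(data | bag C) = (6/11)(5/10) = 3/11.
Weighting by the prior gives 3/8 · 0 = 0, 1/4 · 2/3 = 1/6, 3/8 · 3/11 = 9/88; these sum to 71/264.
Hence P(bag C | data) = (9/88) / (71/264) = 27/71.

0.380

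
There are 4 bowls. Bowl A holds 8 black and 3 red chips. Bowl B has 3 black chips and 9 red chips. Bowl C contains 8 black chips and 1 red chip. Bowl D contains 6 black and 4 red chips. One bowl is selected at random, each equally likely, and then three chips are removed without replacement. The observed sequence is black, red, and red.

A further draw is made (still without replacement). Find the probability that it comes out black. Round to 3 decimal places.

0.481

Under each hypothesis, the probability of the observed sequence is: P(data | bowl A) = (8/11)(3/10)(2/9) = 0.048485; P(data | bowl B) = (3/12)(9/11)(8/10) = 0.16364; P(data | bowl C) = (8/9)(1/8)(0/7) = 0; P(data | bowl D) = (6/10)(4/9)(3/8) = 0.1.
Weighting by the prior gives 1/4 · 0.048485 = 0.012121, 1/4 · 0.16364 = 0.040909, 1/4 · 0 = 0, 1/4 · 0.1 = 0.025; these sum to 0.07803.
The posterior is then P(bowl A | data) = 0.15534, P(bowl B | data) = 0.52427, P(bowl C | data) = 0, P(bowl D | data) = 0.32039.
So P(black next | data) = Σ P(black next | H) P(H | data) = (7/8)(0.15534) + (2/9)(0.52427) + (5/7)(0.32039) = 0.48128.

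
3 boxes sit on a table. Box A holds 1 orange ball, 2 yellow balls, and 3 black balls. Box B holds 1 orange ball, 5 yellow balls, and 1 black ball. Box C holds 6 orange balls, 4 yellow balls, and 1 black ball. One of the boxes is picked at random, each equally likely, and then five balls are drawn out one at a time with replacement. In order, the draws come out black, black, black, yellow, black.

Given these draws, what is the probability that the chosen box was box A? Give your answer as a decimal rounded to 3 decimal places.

For each hypothesis, P(data | H) works out to: P(data | box A) = (3/6)(3/6)(3/6)(2/6)(3/6) = 0.020833; P(data | box B) = (1/7)(1/7)(1/7)(5/7)(1/7) = 0.0002975; P(data | box C) = (1/11)(1/11)(1/11)(4/11)(1/11) = 2.4837e-05.
Multiplying each by its prior: 1/3 · 0.020833 = 0.0069444, 1/3 · 0.0002975 = 9.9165e-05, 1/3 · 2.4837e-05 = 8.279e-06; summing to 0.0070519.
So P(box A | data) = (0.0069444) / (0.0070519) = 0.98476.

0.985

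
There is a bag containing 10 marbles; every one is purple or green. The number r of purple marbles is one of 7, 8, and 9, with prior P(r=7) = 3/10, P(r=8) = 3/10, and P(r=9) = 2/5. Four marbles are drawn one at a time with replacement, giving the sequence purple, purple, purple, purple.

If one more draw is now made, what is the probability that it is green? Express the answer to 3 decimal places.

0.158

The likelihood of the observed sequence under each hypothesis: P(data | r = 7) = (7/10)(7/10)(7/10)(7/10) = 0.2401; P(data | r = 8) = (8/10)(8/10)(8/10)(8/10) = 0.4096; P(data | r = 9) = (9/10)(9/10)(9/10)(9/10) = 0.6561.
Weighting by the prior gives 3/10 · 0.2401 = 0.07203, 3/10 · 0.4096 = 0.12288, 2/5 · 0.6561 = 0.26244; these sum to 0.45735.
The posterior is then P(r = 7 | data) = 0.15749, P(r = 8 | data) = 0.26868, P(r = 9 | data) = 0.57383.
Averaging over the posterior, P(green next | data) = (3/10)(0.15749) + (1/5)(0.26868) + (1/10)(0.57383) = 0.15837.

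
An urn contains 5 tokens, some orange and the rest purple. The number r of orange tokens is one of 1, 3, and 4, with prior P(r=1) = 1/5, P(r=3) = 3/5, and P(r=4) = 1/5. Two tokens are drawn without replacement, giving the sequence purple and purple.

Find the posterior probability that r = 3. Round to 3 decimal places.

0.333

Compute the likelihood of the observed sequence for each case: P(data | r = 1) = (4/5)(3/4) = 3/5; P(data | r = 3) = (2/5)(1/4) = 1/10; P(data | r = 4) = (1/5)(0/4) = 0.
Weighting by the prior gives 1/5 · 3/5 = 3/25, 3/5 · 1/10 = 3/50, 1/5 · 0 = 0; these sum to 9/50.
Hence P(r = 3 | data) = (3/50) / (9/50) = 1/3.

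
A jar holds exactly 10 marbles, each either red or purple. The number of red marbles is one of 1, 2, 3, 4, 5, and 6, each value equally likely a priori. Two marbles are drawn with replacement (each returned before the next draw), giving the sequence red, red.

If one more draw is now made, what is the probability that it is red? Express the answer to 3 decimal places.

Compute the likelihood of the observed sequence for each case: P(data | r = 1) = (1/10)(1/10) = 1/100; P(data | r = 2) = (2/10)(2/10) = 1/25; P(data | r = 3) = (3/10)(3/10) = 9/100; P(data | r = 4) = (4/10)(4/10) = 4/25; P(data | r = 5) = (5/10)(5/10) = 1/4; P(data | r = 6) = (6/10)(6/10) = 9/25.
Weighting by the prior gives 1/6 · 1/100 = 1/600, 1/6 · 1/25 = 1/150, 1/6 · 9/100 = 3/200, 1/6 · 4/25 = 2/75, 1/6 · 1/4 = 1/24, 1/6 · 9/25 = 3/50; these sum to 91/600.
The posterior is then P(r = 1 | data) = 1/91, P(r = 2 | data) = 4/91, P(r = 3 | data) = 9/91, P(r = 4 | data) = 16/91, P(r = 5 | data) = 25/91, P(r = 6 | data) = 36/91.
Averaging over the posterior, P(red next | data) = (1/10)(1/91) + (1/5)(4/91) + (3/10)(9/91) + (2/5)(16/91) + (1/2)(25/91) + (3/5)(36/91) = 63/130.

0.485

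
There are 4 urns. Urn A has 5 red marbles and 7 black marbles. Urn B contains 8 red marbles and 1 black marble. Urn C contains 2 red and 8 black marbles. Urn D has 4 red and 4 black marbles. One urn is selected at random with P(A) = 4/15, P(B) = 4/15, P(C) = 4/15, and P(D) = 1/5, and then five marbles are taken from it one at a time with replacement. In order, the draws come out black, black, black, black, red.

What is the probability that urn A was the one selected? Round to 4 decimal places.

0.3138

For each hypothesis, P(data | H) works out to: P(data | urn A) = (7/12)(7/12)(7/12)(7/12)(5/12) = 0.048245; P(data | urn B) = (1/9)(1/9)(1/9)(1/9)(8/9) = 0.00013548; P(data | urn C) = (8/10)(8/10)(8/10)(8/10)(2/10) = 0.08192; P(data | urn D) = (4/8)(4/8)(4/8)(4/8)(4/8) = 0.03125.
Weighting by the prior gives 4/15 · 0.048245 = 0.012865, 4/15 · 0.00013548 = 3.6128e-05, 4/15 · 0.08192 = 0.021845, 1/5 · 0.03125 = 0.00625; these sum to 0.040997.
By Bayes' rule, P(urn A | data) = (0.012865) / (0.040997) = 0.31381.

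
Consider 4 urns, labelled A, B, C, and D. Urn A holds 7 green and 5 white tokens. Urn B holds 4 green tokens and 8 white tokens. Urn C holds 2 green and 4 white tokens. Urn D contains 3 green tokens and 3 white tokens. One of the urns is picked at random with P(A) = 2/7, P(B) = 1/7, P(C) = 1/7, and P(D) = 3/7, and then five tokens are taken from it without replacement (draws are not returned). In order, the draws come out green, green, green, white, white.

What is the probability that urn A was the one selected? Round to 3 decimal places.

Compute the likelihood of the observed sequence for each case: P(data | urn A) = (7/12)(6/11)(5/10)(5/9)(4/8) = 35/792; P(data | urn B) = (4/12)(3/11)(2/10)(8/9)(7/8) = 7/495; P(data | urn C) = (2/6)(1/5)(0/4) = 0; P(data | urn D) = (3/6)(2/5)(1/4)(3/3)(2/2) = 1/20.
Weighting by the prior gives 2/7 · 35/792 = 5/396, 1/7 · 7/495 = 1/495, 1/7 · 0 = 0, 3/7 · 1/20 = 3/140; with total 25/693.
So P(urn A | data) = (5/396) / (25/693) = 7/20.

0.350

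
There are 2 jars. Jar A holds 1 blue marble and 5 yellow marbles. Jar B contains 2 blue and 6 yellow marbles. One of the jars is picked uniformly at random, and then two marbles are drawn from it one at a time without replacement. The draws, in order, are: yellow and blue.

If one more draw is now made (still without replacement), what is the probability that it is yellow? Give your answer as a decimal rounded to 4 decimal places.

0.9063

The likelihood of the observed sequence under each hypothesis: P(data | jar A) = (5/6)(1/5) = 1/6; P(data | jar B) = (6/8)(2/7) = 3/14.
Multiplying each by its prior: 1/2 · 1/6 = 1/12, 1/2 · 3/14 = 3/28; these sum to 4/21.
Normalising, the posterior is P(jar A | data) = 7/16, P(jar B | data) = 9/16.
The predictive probability is P(yellow next | data) = (1)(7/16) + (5/6)(9/16) = 29/32.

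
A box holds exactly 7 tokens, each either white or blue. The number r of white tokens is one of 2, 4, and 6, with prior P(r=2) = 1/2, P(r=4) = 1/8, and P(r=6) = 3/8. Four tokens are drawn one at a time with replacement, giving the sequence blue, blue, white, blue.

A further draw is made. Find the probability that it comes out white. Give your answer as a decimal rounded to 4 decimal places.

0.3223

For each hypothesis, P(data | H) works out to: P(data | r = 2) = (5/7)(5/7)(2/7)(5/7) = 0.10412; P(data | r = 4) = (3/7)(3/7)(4/7)(3/7) = 0.044981; P(data | r = 6) = (1/7)(1/7)(6/7)(1/7) = 0.002499.
The prior-weighted likelihoods are 1/2 · 0.10412 = 0.052062, 1/8 · 0.044981 = 0.0056227, 3/8 · 0.002499 = 0.00093711; these sum to 0.058621.
The posterior is then P(r = 2 | data) = 0.8881, P(r = 4 | data) = 0.095915, P(r = 6 | data) = 0.015986.
So P(white next | data) = Σ P(white next | H) P(H | data) = (2/7)(0.8881) + (4/7)(0.095915) + (6/7)(0.015986) = 0.32225.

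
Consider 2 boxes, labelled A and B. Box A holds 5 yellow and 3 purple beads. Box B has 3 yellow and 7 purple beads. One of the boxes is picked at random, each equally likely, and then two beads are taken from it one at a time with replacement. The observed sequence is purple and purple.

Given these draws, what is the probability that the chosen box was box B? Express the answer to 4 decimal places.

The likelihood of the observed sequence under each hypothesis: P(data | box A) = (3/8)(3/8) = 0.14062; P(data | box B) = (7/10)(7/10) = 0.49.
Multiplying each by its prior: 1/2 · 0.14062 = 0.070312, 1/2 · 0.49 = 0.245; summing to 0.31531.
Therefore the posterior P(box B | data) = (0.245) / (0.31531) = 0.77701.

0.7770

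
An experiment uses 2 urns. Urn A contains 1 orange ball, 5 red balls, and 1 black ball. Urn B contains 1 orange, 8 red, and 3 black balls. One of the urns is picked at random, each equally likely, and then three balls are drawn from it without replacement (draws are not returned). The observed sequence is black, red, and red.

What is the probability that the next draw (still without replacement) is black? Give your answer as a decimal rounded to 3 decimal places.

The likelihood of the observed sequence under each hypothesis: P(data | urn A) = (1/7)(5/6)(4/5) = 0.095238; P(data | urn B) = (3/12)(8/11)(7/10) = 0.12727.
Weighting by the prior gives 1/2 · 0.095238 = 0.047619, 1/2 · 0.12727 = 0.063636; summing to 0.11126.
Normalising, the posterior is P(urn A | data) = 0.42802, P(urn B | data) = 0.57198.
The predictive probability is P(black next | data) = (0)(0.42802) + (2/9)(0.57198) = 0.12711.

0.127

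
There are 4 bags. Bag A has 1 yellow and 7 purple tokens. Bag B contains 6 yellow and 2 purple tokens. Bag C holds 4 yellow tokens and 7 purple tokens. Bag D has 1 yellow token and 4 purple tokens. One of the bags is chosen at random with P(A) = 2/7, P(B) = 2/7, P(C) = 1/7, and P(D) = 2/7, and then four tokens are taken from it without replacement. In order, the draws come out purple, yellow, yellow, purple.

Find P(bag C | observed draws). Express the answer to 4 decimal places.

0.4712

For each hypothesis, P(data | H) works out to: P(data | bag A) = (7/8)(1/7)(0/6) = 0; P(data | bag B) = (2/8)(6/7)(5/6)(1/5) = 0.035714; P(data | bag C) = (7/11)(4/10)(3/9)(6/8) = 0.063636; P(data | bag D) = (4/5)(1/4)(0/3) = 0.
Weighting by the prior gives 2/7 · 0 = 0, 2/7 · 0.035714 = 0.010204, 1/7 · 0.063636 = 0.0090909, 2/7 · 0 = 0; with total 0.019295.
So P(bag C | data) = (0.0090909) / (0.019295) = 0.47115.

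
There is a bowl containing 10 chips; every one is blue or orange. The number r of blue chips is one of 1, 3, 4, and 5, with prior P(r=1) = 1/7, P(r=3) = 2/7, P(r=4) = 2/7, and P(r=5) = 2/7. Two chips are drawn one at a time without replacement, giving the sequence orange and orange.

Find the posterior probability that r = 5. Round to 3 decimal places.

Compute the likelihood of the observed sequence for each case: P(data | r = 1) = (9/10)(8/9) = 4/5; P(data | r = 3) = (7/10)(6/9) = 7/15; P(data | r = 4) = (6/10)(5/9) = 1/3; P(data | r = 5) = (5/10)(4/9) = 2/9.
Multiplying each by its prior: 1/7 · 4/5 = 4/35, 2/7 · 7/15 = 2/15, 2/7 · 1/3 = 2/21, 2/7 · 2/9 = 4/63; these sum to 128/315.
Hence P(r = 5 | data) = (4/63) / (128/315) = 5/32.

0.156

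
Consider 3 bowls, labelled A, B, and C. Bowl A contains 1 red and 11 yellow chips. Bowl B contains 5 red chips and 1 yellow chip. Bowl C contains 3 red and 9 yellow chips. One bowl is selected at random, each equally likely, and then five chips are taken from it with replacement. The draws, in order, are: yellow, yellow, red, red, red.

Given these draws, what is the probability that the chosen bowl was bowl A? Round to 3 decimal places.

0.019

For each hypothesis, P(data | H) works out to: P(data | bowl A) = (11/12)(11/12)(1/12)(1/12)(1/12) = 0.00048627; P(data | bowl B) = (1/6)(1/6)(5/6)(5/6)(5/6) = 0.016075; P(data | bowl C) = (9/12)(9/12)(3/12)(3/12)(3/12) = 0.0087891.
The prior-weighted likelihoods are 1/3 · 0.00048627 = 0.00016209, 1/3 · 0.016075 = 0.0053584, 1/3 · 0.0087891 = 0.0029297; with total 0.0084501.
Hence P(bowl A | data) = (0.00016209) / (0.0084501) = 0.019182.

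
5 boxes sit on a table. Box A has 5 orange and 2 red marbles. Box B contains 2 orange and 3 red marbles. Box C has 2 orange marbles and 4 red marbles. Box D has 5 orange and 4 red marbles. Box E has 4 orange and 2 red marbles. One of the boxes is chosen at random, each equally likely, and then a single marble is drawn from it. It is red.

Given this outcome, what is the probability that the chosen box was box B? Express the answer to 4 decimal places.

For each hypothesis, P(data | H) works out to: P(data | box A) = (2/7) = 0.28571; P(data | box B) = (3/5) = 0.6; P(data | box C) = (4/6) = 0.66667; P(data | box D) = (4/9) = 0.44444; P(data | box E) = (2/6) = 0.33333.
Weighting by the prior gives 1/5 · 0.28571 = 0.057143, 1/5 · 0.6 = 0.12, 1/5 · 0.66667 = 0.13333, 1/5 · 0.44444 = 0.088889, 1/5 · 0.33333 = 0.066667; these sum to 0.46603.
So P(box B | data) = (0.12) / (0.46603) = 0.25749.

0.2575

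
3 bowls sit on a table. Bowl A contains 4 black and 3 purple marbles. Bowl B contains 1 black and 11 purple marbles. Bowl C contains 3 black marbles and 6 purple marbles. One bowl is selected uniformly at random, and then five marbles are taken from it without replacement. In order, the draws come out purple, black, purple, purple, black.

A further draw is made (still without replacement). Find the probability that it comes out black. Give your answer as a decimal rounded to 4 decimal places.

0.5313

The likelihood of the observed sequence under each hypothesis: P(data | bowl A) = (3/7)(4/6)(2/5)(1/4)(3/3) = 1/35; P(data | bowl B) = (11/12)(1/11)(10/10)(9/9)(0/8) = 0; P(data | bowl C) = (6/9)(3/8)(5/7)(4/6)(2/5) = 1/21.
The prior-weighted likelihoods are 1/3 · 1/35 = 1/105, 1/3 · 0 = 0, 1/3 · 1/21 = 1/63; with total 8/315.
Dividing through by the total gives posterior P(bowl A | data) = 3/8, P(bowl B | data) = 0, P(bowl C | data) = 5/8.
Averaging over the posterior, P(black next | data) = (1)(3/8) + (1/4)(5/8) = 17/32.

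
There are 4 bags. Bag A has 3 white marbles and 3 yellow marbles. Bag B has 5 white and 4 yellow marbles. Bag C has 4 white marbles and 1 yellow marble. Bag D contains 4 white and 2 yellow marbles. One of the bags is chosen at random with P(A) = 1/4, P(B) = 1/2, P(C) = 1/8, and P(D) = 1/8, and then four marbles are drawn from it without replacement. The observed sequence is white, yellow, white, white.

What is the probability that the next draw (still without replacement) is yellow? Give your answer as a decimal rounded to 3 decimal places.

Compute the likelihood of the observed sequence for each case: P(data | bag A) = (3/6)(3/5)(2/4)(1/3) = 0.05; P(data | bag B) = (5/9)(4/8)(4/7)(3/6) = 0.079365; P(data | bag C) = (4/5)(1/4)(3/3)(2/2) = 0.2; P(data | bag D) = (4/6)(2/5)(3/4)(2/3) = 0.13333.
Multiplying each by its prior: 1/4 · 0.05 = 0.0125, 1/2 · 0.079365 = 0.039683, 1/8 · 0.2 = 0.025, 1/8 · 0.13333 = 0.016667; these sum to 0.093849.
Dividing through by the total gives posterior P(bag A | data) = 0.13319, P(bag B | data) = 0.42283, P(bag C | data) = 0.26638, P(bag D | data) = 0.17759.
So P(yellow next | data) = Σ P(yellow next | H) P(H | data) = (1)(0.13319) + (3/5)(0.42283) + (0)(0.26638) + (1/2)(0.17759) = 0.47569.

0.476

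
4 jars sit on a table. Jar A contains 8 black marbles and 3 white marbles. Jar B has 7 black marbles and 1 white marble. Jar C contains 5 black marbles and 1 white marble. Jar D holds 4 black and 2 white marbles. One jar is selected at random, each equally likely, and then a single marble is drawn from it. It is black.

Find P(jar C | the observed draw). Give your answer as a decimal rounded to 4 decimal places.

0.2686

For each hypothesis, P(data | H) works out to: P(data | jar A) = (8/11) = 8/11; P(data | jar B) = (7/8) = 7/8; P(data | jar C) = (5/6) = 5/6; P(data | jar D) = (4/6) = 2/3.
Multiplying each by its prior: 1/4 · 8/11 = 2/11, 1/4 · 7/8 = 7/32, 1/4 · 5/6 = 5/24, 1/4 · 2/3 = 1/6; with total 273/352.
Therefore the posterior P(jar C | data) = (5/24) / (273/352) = 220/819.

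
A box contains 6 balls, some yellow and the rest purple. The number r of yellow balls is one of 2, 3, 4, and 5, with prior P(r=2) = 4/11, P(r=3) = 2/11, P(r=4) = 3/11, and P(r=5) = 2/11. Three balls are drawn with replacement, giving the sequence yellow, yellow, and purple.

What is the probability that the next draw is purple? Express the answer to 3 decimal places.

For each hypothesis, P(data | H) works out to: P(data | r = 2) = (2/6)(2/6)(4/6) = 0.074074; P(data | r = 3) = (3/6)(3/6)(3/6) = 0.125; P(data | r = 4) = (4/6)(4/6)(2/6) = 0.14815; P(data | r = 5) = (5/6)(5/6)(1/6) = 0.11574.
Multiplying each by its prior: 4/11 · 0.074074 = 0.026936, 2/11 · 0.125 = 0.022727, 3/11 · 0.14815 = 0.040404, 2/11 · 0.11574 = 0.021044; with total 0.11111.
The posterior is then P(r = 2 | data) = 0.24242, P(r = 3 | data) = 0.20455, P(r = 4 | data) = 0.36364, P(r = 5 | data) = 0.18939.
Averaging over the posterior, P(purple next | data) = (2/3)(0.24242) + (1/2)(0.20455) + (1/3)(0.36364) + (1/6)(0.18939) = 0.41667.

0.417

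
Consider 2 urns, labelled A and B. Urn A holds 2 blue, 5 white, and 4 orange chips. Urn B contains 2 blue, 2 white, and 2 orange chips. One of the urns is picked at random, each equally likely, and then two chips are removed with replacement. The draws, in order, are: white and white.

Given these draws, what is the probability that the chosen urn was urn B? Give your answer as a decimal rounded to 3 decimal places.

0.350

Compute the likelihood of the observed sequence for each case: P(data | urn A) = (5/11)(5/11) = 0.20661; P(data | urn B) = (2/6)(2/6) = 0.11111.
Multiplying each by its prior: 1/2 · 0.20661 = 0.10331, 1/2 · 0.11111 = 0.055556; these sum to 0.15886.
Therefore the posterior P(urn B | data) = (0.055556) / (0.15886) = 0.34971.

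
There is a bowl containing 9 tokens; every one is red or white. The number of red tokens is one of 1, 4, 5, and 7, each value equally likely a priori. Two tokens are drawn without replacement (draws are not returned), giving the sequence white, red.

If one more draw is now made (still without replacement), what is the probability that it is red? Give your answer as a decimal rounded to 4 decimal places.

The likelihood of the observed sequence under each hypothesis: P(data | r = 1) = (8/9)(1/8) = 1/9; P(data | r = 4) = (5/9)(4/8) = 5/18; P(data | r = 5) = (4/9)(5/8) = 5/18; P(data | r = 7) = (2/9)(7/8) = 7/36.
Weighting by the prior gives 1/4 · 1/9 = 1/36, 1/4 · 5/18 = 5/72, 1/4 · 5/18 = 5/72, 1/4 · 7/36 = 7/144; with total 31/144.
Normalising, the posterior is P(r = 1 | data) = 4/31, P(r = 4 | data) = 10/31, P(r = 5 | data) = 10/31, P(r = 7 | data) = 7/31.
The predictive probability is P(red next | data) = (0)(4/31) + (3/7)(10/31) + (4/7)(10/31) + (6/7)(7/31) = 16/31.

0.5161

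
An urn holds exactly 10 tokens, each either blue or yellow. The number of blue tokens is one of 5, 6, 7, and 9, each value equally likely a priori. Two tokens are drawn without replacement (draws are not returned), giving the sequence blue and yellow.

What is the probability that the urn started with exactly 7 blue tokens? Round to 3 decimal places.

The likelihood of the observed sequence under each hypothesis: P(data | r = 5) = (5/10)(5/9) = 5/18; P(data | r = 6) = (6/10)(4/9) = 4/15; P(data | r = 7) = (7/10)(3/9) = 7/30; P(data | r = 9) = (9/10)(1/9) = 1/10.
Weighting by the prior gives 1/4 · 5/18 = 5/72, 1/4 · 4/15 = 1/15, 1/4 · 7/30 = 7/120, 1/4 · 1/10 = 1/40; with total 79/360.
So P(r = 7 | data) = (7/120) / (79/360) = 21/79.

0.266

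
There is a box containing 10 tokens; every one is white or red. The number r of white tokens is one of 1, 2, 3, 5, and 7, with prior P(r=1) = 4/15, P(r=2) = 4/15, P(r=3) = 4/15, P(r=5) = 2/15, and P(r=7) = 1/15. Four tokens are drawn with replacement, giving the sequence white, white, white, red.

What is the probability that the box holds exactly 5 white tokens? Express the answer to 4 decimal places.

0.3757

For each hypothesis, P(data | H) works out to: P(data | r = 1) = (1/10)(1/10)(1/10)(9/10) = 0.0009; P(data | r = 2) = (2/10)(2/10)(2/10)(8/10) = 0.0064; P(data | r = 3) = (3/10)(3/10)(3/10)(7/10) = 0.0189; P(data | r = 5) = (5/10)(5/10)(5/10)(5/10) = 0.0625; P(data | r = 7) = (7/10)(7/10)(7/10)(3/10) = 0.1029.
Weighting by the prior gives 4/15 · 0.0009 = 0.00024, 4/15 · 0.0064 = 0.0017067, 4/15 · 0.0189 = 0.00504, 2/15 · 0.0625 = 0.0083333, 1/15 · 0.1029 = 0.00686; these sum to 0.02218.
Hence P(r = 5 | data) = (0.0083333) / (0.02218) = 0.37571.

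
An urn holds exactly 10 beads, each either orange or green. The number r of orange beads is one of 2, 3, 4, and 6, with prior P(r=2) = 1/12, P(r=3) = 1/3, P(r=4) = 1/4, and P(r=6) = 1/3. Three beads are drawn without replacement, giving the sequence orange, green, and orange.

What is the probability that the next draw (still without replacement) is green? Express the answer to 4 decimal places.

0.5909

For each hypothesis, P(data | H) works out to: P(data | r = 2) = (2/10)(8/9)(1/8) = 1/45; P(data | r = 3) = (3/10)(7/9)(2/8) = 7/120; P(data | r = 4) = (4/10)(6/9)(3/8) = 1/10; P(data | r = 6) = (6/10)(4/9)(5/8) = 1/6.
Multiplying each by its prior: 1/12 · 1/45 = 1/540, 1/3 · 7/120 = 7/360, 1/4 · 1/10 = 1/40, 1/3 · 1/6 = 1/18; with total 11/108.
The posterior is then P(r = 2 | data) = 1/55, P(r = 3 | data) = 21/110, P(r = 4 | data) = 27/110, P(r = 6 | data) = 6/11.
The predictive probability is P(green next | data) = (1)(1/55) + (6/7)(21/110) + (5/7)(27/110) + (3/7)(6/11) = 13/22.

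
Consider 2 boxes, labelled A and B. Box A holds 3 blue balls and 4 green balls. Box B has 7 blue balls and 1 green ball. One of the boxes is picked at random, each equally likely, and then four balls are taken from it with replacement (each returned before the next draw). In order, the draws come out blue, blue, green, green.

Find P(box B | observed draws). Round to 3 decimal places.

For each hypothesis, P(data | H) works out to: P(data | box A) = (3/7)(3/7)(4/7)(4/7) = 0.059975; P(data | box B) = (7/8)(7/8)(1/8)(1/8) = 0.011963.
The prior-weighted likelihoods are 1/2 · 0.059975 = 0.029988, 1/2 · 0.011963 = 0.0059814; with total 0.035969.
By Bayes' rule, P(box B | data) = (0.0059814) / (0.035969) = 0.16629.

0.166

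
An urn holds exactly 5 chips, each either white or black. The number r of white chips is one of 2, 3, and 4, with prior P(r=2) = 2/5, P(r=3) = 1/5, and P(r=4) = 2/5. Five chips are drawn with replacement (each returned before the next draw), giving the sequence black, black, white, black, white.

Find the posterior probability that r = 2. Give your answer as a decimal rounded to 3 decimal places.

0.675

For each hypothesis, P(data | H) works out to: P(data | r = 2) = (3/5)(3/5)(2/5)(3/5)(2/5) = 0.03456; P(data | r = 3) = (2/5)(2/5)(3/5)(2/5)(3/5) = 0.02304; P(data | r = 4) = (1/5)(1/5)(4/5)(1/5)(4/5) = 0.00512.
Multiplying each by its prior: 2/5 · 0.03456 = 0.013824, 1/5 · 0.02304 = 0.004608, 2/5 · 0.00512 = 0.002048; summing to 0.02048.
By Bayes' rule, P(r = 2 | data) = (0.013824) / (0.02048) = 0.675.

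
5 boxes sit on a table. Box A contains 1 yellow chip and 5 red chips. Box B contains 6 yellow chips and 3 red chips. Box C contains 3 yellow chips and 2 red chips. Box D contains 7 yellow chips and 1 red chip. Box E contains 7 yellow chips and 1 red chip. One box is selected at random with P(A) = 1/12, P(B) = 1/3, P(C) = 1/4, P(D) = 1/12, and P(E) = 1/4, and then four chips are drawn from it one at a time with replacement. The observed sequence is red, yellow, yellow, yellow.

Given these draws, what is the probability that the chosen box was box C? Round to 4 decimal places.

0.2610

The likelihood of the observed sequence under each hypothesis: P(data | box A) = (5/6)(1/6)(1/6)(1/6) = 0.003858; P(data | box B) = (3/9)(6/9)(6/9)(6/9) = 0.098765; P(data | box C) = (2/5)(3/5)(3/5)(3/5) = 0.0864; P(data | box D) = (1/8)(7/8)(7/8)(7/8) = 0.08374; P(data | box E) = (1/8)(7/8)(7/8)(7/8) = 0.08374.
The prior-weighted likelihoods are 1/12 · 0.003858 = 0.0003215, 1/3 · 0.098765 = 0.032922, 1/4 · 0.0864 = 0.0216, 1/12 · 0.08374 = 0.0069784, 1/4 · 0.08374 = 0.020935; summing to 0.082757.
By Bayes' rule, P(box C | data) = (0.0216) / (0.082757) = 0.26101.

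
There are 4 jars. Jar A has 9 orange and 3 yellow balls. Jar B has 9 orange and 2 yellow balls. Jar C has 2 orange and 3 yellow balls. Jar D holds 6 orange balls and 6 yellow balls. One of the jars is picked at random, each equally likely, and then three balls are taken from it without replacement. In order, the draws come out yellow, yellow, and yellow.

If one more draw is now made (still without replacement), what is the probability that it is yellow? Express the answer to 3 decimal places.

Under each hypothesis, the probability of the observed sequence is: P(data | jar A) = (3/12)(2/11)(1/10) = 1/220; P(data | jar B) = (2/11)(1/10)(0/9) = 0; P(data | jar C) = (3/5)(2/4)(1/3) = 1/10; P(data | jar D) = (6/12)(5/11)(4/10) = 1/11.
Weighting by the prior gives 1/4 · 1/220 = 1/880, 1/4 · 0 = 0, 1/4 · 1/10 = 1/40, 1/4 · 1/11 = 1/44; these sum to 43/880.
Normalising, the posterior is P(jar A | data) = 1/43, P(jar B | data) = 0, P(jar C | data) = 22/43, P(jar D | data) = 20/43.
Averaging over the posterior, P(yellow next | data) = (0)(1/43) + (0)(22/43) + (1/3)(20/43) = 20/129.

0.155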